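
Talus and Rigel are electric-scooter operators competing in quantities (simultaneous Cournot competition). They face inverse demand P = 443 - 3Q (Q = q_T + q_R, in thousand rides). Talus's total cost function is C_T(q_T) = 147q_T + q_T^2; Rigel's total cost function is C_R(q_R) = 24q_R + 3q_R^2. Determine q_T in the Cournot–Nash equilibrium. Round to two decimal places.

Talus's profit: π_T = (443 - 3Q)q_T - (147q_T + q_T²). Setting ∂π_T/∂q_T = 0: 296 - 8q_T - 3(q_R) = 0.
Rigel's profit: π_R = (443 - 3Q)q_R - (24q_R + 3q_R²). Setting ∂π_R/∂q_R = 0: 419 - 12q_R - 3(q_T) = 0.
Rearranging gives the reaction functions q_T = (296 - 3q_R)/8 and q_R = (419 - 3q_T)/12.
Solving the pair: q_T = 765/29, q_R = 28.3218.

26.38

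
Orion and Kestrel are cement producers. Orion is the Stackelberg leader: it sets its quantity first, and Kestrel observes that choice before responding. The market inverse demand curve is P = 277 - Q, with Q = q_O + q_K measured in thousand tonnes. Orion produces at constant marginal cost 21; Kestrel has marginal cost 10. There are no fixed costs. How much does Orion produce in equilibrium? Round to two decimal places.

Solve by backward induction. Given q_O, the follower Kestrel maximises π_K = (277 - q_O - q_K)q_K - 10q_K.
Follower FOC: 267 - q_O - 2q_K = 0, so q_K(q_O) = (267 - q_O)/2.
Orion substitutes q_K(q_O) into its own profit: π_O = q_O(277 - q_O - (267 - q_O)/2) - 21q_O = (287/2 - (1/2)q_O)q_O - 21q_O.
Leader FOC: 245/2 - q_O = 0, so q_O = 245/2.
Then q_K = (267 - 245/2)/2 = 289/4.

122.50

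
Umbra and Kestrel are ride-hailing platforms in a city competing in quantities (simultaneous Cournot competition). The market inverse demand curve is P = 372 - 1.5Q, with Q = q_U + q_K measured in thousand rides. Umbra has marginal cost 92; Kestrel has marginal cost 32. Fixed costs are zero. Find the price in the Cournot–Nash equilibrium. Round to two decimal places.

165.33

Umbra's profit: π_U = (372 - 1.5Q)q_U - (92q_U). Setting ∂π_U/∂q_U = 0: 280 - 3q_U - (3/2)(q_K) = 0.
Kestrel's first-order condition: 340 - 3q_K - (3/2)(q_U) = 0.
Best responses: q_U = (280 - (3/2)q_K)/3, q_K = (340 - (3/2)q_U)/3.
Substituting one into the other gives q_U = 440/9 and q_K = 800/9.
Total output Q = 1240/9, so price P = 372 - (3/2)·(1240/9) = 496/3.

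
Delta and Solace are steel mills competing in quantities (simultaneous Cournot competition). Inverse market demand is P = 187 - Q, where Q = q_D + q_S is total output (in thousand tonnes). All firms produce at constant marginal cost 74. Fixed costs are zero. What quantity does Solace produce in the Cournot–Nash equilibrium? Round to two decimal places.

37.67

Each firm earns π_i = (187 - Q)q_i - 74q_i.
First-order condition (treating rivals' output as given): 113 - 2q_i - q_j = 0.
By symmetry each firm produces the same amount; substituting q_j = q_i yields q_i = 113/3.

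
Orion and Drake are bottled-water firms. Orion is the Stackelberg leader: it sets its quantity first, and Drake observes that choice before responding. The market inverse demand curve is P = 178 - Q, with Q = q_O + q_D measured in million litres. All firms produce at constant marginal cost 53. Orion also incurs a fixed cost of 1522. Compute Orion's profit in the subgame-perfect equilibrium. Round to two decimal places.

431.13

The follower Drake best-responds to any q_O: π_D = (178 - Q)q_D - 53q_D.
∂π_D/∂q_D = 125 - q_O - 2q_D = 0 gives the reaction function q_D = (125 - q_O)/2.
The leader anticipates this reaction. Substituting into P = 178 - Q gives P = 231/2 - (1/2)q_O, so π_O = (231/2 - (1/2)q_O)q_O - 53q_O.
Maximising: ∂π_O/∂q_O = 125/2 - q_O = 0, giving q_O = 125/2.
Then q_D = (125 - 125/2)/2 = 125/4.
Price P = 178 - 375/4 = 337/4.
Orion's profit: (337/4 - 53)·(125/2) - 1522 = 431.1250.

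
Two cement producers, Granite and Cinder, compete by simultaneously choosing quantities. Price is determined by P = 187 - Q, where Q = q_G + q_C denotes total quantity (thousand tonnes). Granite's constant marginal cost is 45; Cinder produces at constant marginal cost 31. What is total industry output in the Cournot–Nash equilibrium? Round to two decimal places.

99.33

Granite's profit: π_G = (187 - Q)q_G - (45q_G). Setting ∂π_G/∂q_G = 0: 142 - 2q_G - (q_C) = 0.
Cinder's profit: π_C = (187 - Q)q_C - (31q_C). Setting ∂π_C/∂q_C = 0: 156 - 2q_C - (q_G) = 0.
Best responses: q_G = (142 - q_C)/2, q_C = (156 - q_G)/2.
Substituting one into the other gives q_G = 128/3 and q_C = 170/3.
Total output Q = 128/3 + 170/3 = 298/3.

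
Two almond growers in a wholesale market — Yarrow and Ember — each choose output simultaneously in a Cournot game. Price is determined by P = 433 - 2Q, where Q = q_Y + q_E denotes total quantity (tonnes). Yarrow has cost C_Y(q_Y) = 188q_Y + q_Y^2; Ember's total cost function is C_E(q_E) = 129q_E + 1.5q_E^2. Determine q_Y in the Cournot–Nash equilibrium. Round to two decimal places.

Yarrow's profit: π_Y = (433 - 2Q)q_Y - (188q_Y + q_Y²). Setting ∂π_Y/∂q_Y = 0: 245 - 6q_Y - 2(q_E) = 0.
Ember's first-order condition: 304 - 7q_E - 2(q_Y) = 0.
Rearranging gives the reaction functions q_Y = (245 - 2q_E)/6 and q_E = (304 - 2q_Y)/7.
Substituting one into the other gives q_Y = 1107/38 and q_E = 667/19.

29.13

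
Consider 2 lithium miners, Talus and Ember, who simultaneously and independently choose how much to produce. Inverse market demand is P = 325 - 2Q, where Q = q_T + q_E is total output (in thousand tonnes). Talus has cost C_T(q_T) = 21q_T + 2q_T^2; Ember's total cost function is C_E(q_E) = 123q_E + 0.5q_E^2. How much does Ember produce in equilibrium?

Talus's profit: π_T = (325 - 2Q)q_T - (21q_T + 2q_T²). Setting ∂π_T/∂q_T = 0: 304 - 8q_T - 2(q_E) = 0.
Ember's first-order condition: 202 - 5q_E - 2(q_T) = 0.
So q_T = (304 - 2q_E)/8 and q_E = (202 - 2q_T)/5.
Solving the pair: q_T = 31, q_E = 28.

28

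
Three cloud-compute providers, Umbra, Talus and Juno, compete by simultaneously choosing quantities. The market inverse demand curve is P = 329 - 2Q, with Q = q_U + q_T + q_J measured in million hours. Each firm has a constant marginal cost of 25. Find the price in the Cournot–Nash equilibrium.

A representative firm's profit is π_i = q_i(329 - 2Q) - 25q_i.
Setting ∂π_i/∂q_i = 0 with rivals' quantities fixed: 304 - 4q_i - 2·Σ_{j≠i} q_j = 0.
With identical firms every q_j equals q_i, so Σ_{j≠i} q_j = 2q_i and 304 = 8q_i, giving q_i = 38.
Total output Q = 114, so price P = 329 - 2·114 = 101.

101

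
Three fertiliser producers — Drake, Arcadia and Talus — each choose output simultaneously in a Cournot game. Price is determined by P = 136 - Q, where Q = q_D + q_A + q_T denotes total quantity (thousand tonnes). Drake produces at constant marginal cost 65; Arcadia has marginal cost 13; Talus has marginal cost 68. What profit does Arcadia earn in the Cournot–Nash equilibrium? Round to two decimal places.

3306.25

Drake's profit: π_D = (136 - Q)q_D - (65q_D). Setting ∂π_D/∂q_D = 0: 71 - 2q_D - (q_A + q_T) = 0.
Arcadia's first-order condition: 123 - 2q_A - (q_D + q_T) = 0.
Talus's first-order condition: 68 - 2q_T - (q_D + q_A) = 0.
Summing all 3 equations gives 262 − 4Q = 0, hence Q = 131/2.
Back-substituting: q_D = (71 − 131/2) = 11/2, q_A = (123 − 131/2) = 115/2, q_T = (68 − 131/2) = 5/2.
Price P = 136 - 131/2 = 141/2.
Arcadia's profit: (141/2 - 13)·(115/2) = 3306.2500.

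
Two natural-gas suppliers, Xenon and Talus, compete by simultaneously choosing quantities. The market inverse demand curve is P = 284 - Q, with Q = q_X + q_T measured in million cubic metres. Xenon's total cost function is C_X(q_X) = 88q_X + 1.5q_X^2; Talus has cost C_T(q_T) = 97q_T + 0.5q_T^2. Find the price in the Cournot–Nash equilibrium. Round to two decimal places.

Xenon's profit: π_X = (284 - Q)q_X - (88q_X + (3/2)q_X²). Setting ∂π_X/∂q_X = 0: 196 - 5q_X - (q_T) = 0.
Talus's first-order condition: 187 - 3q_T - (q_X) = 0.
Best responses: q_X = (196 - q_T)/5, q_T = (187 - q_X)/3.
Substituting one into the other gives q_X = 401/14 and q_T = 739/14.
Total output Q = 570/7, so price P = 284 - 570/7 = 1418/7.

202.57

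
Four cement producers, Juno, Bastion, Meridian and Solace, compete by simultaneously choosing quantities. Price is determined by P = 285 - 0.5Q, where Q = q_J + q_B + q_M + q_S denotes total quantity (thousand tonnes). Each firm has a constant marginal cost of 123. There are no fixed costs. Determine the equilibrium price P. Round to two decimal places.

Each firm earns π_i = (285 - 0.5Q)q_i - 123q_i.
First-order condition (treating rivals' output as given): 162 - q_i - (1/2)·Σ_{j≠i} q_j = 0.
With identical firms every q_j equals q_i, so Σ_{j≠i} q_j = 3q_i and 162 = (5/2)q_i, giving q_i = 324/5.
Total output Q = 1296/5, so price P = 285 - (1/2)·(1296/5) = 777/5.

155.40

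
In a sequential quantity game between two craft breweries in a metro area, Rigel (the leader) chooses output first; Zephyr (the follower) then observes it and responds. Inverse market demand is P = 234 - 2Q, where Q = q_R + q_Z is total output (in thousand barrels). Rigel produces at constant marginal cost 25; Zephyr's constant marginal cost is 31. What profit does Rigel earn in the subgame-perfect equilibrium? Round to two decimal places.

2889.06

Solve by backward induction. Given q_R, the follower Zephyr maximises π_Z = (234 - 2q_R - 2q_Z)q_Z - 31q_Z.
Setting the follower's marginal profit to zero, 203 - 2q_R - 4q_Z = 0, i.e. q_Z = (203 - 2q_R)/4.
The leader anticipates this reaction. Substituting into P = 234 - 2Q gives P = 265/2 - q_R, so π_R = (265/2 - q_R)q_R - 25q_R.
The leader's first-order condition 215/2 - 2q_R = 0 yields q_R = 215/4.
Then q_Z = (203 - 2·(215/4))/4 = 191/8.
Price P = 234 - 2·(621/8) = 315/4.
Rigel's profit: (315/4 - 25)·(215/4) = 2889.0625.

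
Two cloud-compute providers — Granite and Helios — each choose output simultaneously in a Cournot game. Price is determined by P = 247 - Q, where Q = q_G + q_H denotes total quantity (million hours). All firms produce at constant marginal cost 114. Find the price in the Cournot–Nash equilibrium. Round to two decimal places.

158.33

Each firm earns π_i = (247 - Q)q_i - 114q_i.
Setting ∂π_i/∂q_i = 0 with rivals' quantities fixed: 133 - 2q_i - q_j = 0.
By symmetry each firm produces the same amount; substituting q_j = q_i yields q_i = 133/3.
Total output Q = 266/3, so price P = 247 - 266/3 = 475/3.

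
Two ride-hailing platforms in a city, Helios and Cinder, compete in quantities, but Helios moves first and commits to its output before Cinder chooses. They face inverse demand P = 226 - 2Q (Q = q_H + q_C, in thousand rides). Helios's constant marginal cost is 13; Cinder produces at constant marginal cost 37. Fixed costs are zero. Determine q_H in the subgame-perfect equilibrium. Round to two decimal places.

59.25

Solve by backward induction. Given q_H, the follower Cinder maximises π_C = (226 - 2q_H - 2q_C)q_C - 37q_C.
Follower FOC: 189 - 2q_H - 4q_C = 0, so q_C(q_H) = (189 - 2q_H)/4.
Helios substitutes q_C(q_H) into its own profit: π_H = q_H(226 - 2q_H - (189 - 2q_H)/2) - 13q_H = (263/2 - q_H)q_H - 13q_H.
The leader's first-order condition 237/2 - 2q_H = 0 yields q_H = 237/4.
Then q_C = (189 - 2·(237/4))/4 = 141/8.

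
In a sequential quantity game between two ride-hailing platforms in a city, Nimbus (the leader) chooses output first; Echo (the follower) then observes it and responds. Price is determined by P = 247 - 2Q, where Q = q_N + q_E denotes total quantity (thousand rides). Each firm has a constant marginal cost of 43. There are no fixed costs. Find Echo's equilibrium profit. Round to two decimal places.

1300.50

Solve by backward induction. Given q_N, the follower Echo maximises π_E = (247 - 2q_N - 2q_E)q_E - 43q_E.
Setting the follower's marginal profit to zero, 204 - 2q_N - 4q_E = 0, i.e. q_E = (204 - 2q_N)/4.
Nimbus substitutes q_E(q_N) into its own profit: π_N = q_N(247 - 2q_N - (204 - 2q_N)/2) - 43q_N = (145 - q_N)q_N - 43q_N.
The leader's first-order condition 102 - 2q_N = 0 yields q_N = 51.
Then q_E = (204 - 2·51)/4 = 51/2.
Price P = 247 - 2·(153/2) = 94.
Echo's profit: (94 - 43)·(51/2) = 1300.5000.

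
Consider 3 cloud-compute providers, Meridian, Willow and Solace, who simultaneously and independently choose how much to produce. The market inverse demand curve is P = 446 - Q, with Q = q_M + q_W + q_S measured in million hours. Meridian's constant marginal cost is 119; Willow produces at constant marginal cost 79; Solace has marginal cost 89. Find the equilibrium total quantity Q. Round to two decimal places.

Meridian's profit: π_M = (446 - Q)q_M - (119q_M). Setting ∂π_M/∂q_M = 0: 327 - 2q_M - (q_W + q_S) = 0.
Willow's first-order condition: 367 - 2q_W - (q_M + q_S) = 0.
Solace's profit: π_S = (446 - Q)q_S - (89q_S). Setting ∂π_S/∂q_S = 0: 357 - 2q_S - (q_M + q_W) = 0.
Adding the 3 first-order conditions: 1051 − 4Q = 0, so Q = 1051/4.
Back-substituting: q_M = (327 − 1051/4) = 257/4, q_W = (367 − 1051/4) = 417/4, q_S = (357 − 1051/4) = 377/4.
Total output Q = 257/4 + 417/4 + 377/4 = 1051/4.

262.75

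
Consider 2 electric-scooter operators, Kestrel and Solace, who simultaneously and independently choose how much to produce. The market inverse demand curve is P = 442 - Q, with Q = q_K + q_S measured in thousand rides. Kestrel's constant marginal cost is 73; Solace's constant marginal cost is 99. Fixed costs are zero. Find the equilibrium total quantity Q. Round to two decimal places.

237.33

Kestrel's profit: π_K = (442 - Q)q_K - (73q_K). Setting ∂π_K/∂q_K = 0: 369 - 2q_K - (q_S) = 0.
Solace's profit: π_S = (442 - Q)q_S - (99q_S). Setting ∂π_S/∂q_S = 0: 343 - 2q_S - (q_K) = 0.
So q_K = (369 - q_S)/2 and q_S = (343 - q_K)/2.
Solving the pair: q_K = 395/3, q_S = 317/3.
Total output Q = 395/3 + 317/3 = 712/3.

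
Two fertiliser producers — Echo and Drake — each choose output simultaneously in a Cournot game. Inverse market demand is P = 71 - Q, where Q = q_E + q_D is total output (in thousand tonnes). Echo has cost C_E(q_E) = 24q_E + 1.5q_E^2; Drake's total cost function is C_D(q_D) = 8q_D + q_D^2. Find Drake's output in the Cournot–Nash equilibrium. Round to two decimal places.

14.11

Echo's profit: π_E = (71 - Q)q_E - (24q_E + (3/2)q_E²). Setting ∂π_E/∂q_E = 0: 47 - 5q_E - (q_D) = 0.
Drake's profit: π_D = (71 - Q)q_D - (8q_D + q_D²). Setting ∂π_D/∂q_D = 0: 63 - 4q_D - (q_E) = 0.
Best responses: q_E = (47 - q_D)/5, q_D = (63 - q_E)/4.
Substituting one into the other gives q_E = 125/19 and q_D = 268/19.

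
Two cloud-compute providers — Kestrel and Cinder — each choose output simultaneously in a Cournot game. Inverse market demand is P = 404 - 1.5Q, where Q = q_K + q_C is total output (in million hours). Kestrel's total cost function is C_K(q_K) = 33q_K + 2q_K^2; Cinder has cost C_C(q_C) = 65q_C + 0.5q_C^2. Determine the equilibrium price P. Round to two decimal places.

Kestrel's profit: π_K = (404 - 1.5Q)q_K - (33q_K + 2q_K²). Setting ∂π_K/∂q_K = 0: 371 - 7q_K - (3/2)(q_C) = 0.
Cinder's profit: π_C = (404 - 1.5Q)q_C - (65q_C + (1/2)q_C²). Setting ∂π_C/∂q_C = 0: 339 - 4q_C - (3/2)(q_K) = 0.
Rearranging gives the reaction functions q_K = (371 - (3/2)q_C)/7 and q_C = (339 - (3/2)q_K)/4.
Substituting one into the other gives q_K = 37.8835 and q_C = 70.5437.
Total output Q = 108.4272, so price P = 404 - (3/2)·108.4272 = 241.3592.

241.36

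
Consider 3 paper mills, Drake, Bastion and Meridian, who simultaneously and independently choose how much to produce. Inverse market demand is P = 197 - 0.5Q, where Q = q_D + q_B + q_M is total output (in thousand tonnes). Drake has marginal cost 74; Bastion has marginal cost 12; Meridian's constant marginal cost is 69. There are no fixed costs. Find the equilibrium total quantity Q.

218

Drake's profit: π_D = (197 - 0.5Q)q_D - (74q_D). Setting ∂π_D/∂q_D = 0: 123 - q_D - (1/2)(q_B + q_M) = 0.
Bastion's profit: π_B = (197 - 0.5Q)q_B - (12q_B). Setting ∂π_B/∂q_B = 0: 185 - q_B - (1/2)(q_D + q_M) = 0.
Meridian's first-order condition: 128 - q_M - (1/2)(q_D + q_B) = 0.
Summing all 3 equations gives 436 − 2Q = 0, hence Q = 218.
Back-substituting: q_D = (123 − 109)/(1/2) = 28, q_B = (185 − 109)/(1/2) = 152, q_M = (128 − 109)/(1/2) = 38.
Total output Q = 28 + 152 + 38 = 218.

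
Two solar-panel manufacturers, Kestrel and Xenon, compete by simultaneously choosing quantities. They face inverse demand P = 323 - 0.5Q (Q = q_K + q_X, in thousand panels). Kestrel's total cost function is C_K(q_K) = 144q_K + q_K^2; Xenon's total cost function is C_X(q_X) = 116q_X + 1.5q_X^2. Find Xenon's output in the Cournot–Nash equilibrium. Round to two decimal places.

45.23

Kestrel's profit: π_K = (323 - 0.5Q)q_K - (144q_K + q_K²). Setting ∂π_K/∂q_K = 0: 179 - 3q_K - (1/2)(q_X) = 0.
Xenon's profit: π_X = (323 - 0.5Q)q_X - (116q_X + (3/2)q_X²). Setting ∂π_X/∂q_X = 0: 207 - 4q_X - (1/2)(q_K) = 0.
Best responses: q_K = (179 - (1/2)q_X)/3, q_X = (207 - (1/2)q_K)/4.
Substituting one into the other gives q_K = 52.1277 and q_X = 45.2340.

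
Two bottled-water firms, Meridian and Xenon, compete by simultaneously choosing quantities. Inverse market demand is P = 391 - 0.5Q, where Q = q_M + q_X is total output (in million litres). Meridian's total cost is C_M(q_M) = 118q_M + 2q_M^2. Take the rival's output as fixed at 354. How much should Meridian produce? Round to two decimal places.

19.20

With the rival's output fixed at 354, Meridian's profit is π_M = (391 - (1/2)·354 - (1/2)q_M)q_M - (118q_M + 2q_M²) = (214 - (1/2)q_M)q_M - (118q_M + 2q_M²).
∂π_M/∂q_M = 96 - 5q_M = 0, so q_M = 96/5.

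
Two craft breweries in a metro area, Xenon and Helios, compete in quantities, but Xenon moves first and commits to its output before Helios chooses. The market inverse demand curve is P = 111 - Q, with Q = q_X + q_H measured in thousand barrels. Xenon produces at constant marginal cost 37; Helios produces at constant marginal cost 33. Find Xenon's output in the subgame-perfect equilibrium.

The follower Helios best-responds to any q_X: π_H = (111 - Q)q_H - 33q_H.
∂π_H/∂q_H = 78 - q_X - 2q_H = 0 gives the reaction function q_H = (78 - q_X)/2.
Xenon substitutes q_H(q_X) into its own profit: π_X = q_X(111 - q_X - (78 - q_X)/2) - 37q_X = (72 - (1/2)q_X)q_X - 37q_X.
Leader FOC: 35 - q_X = 0, so q_X = 35.
Then q_H = (78 - 35)/2 = 43/2.

35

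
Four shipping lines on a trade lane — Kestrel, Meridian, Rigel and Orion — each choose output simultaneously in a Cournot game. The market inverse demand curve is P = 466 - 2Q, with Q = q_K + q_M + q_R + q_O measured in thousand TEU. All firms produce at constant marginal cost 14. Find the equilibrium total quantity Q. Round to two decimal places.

180.80

Each firm earns π_i = (466 - 2Q)q_i - 14q_i.
First-order condition (treating rivals' output as given): 452 - 4q_i - 2·Σ_{j≠i} q_j = 0.
By symmetry each firm produces the same amount; substituting Σ_{j≠i} q_j = 3q_i yields q_i = 452/10 = 226/5.
Total output Q = 226/5 + 226/5 + 226/5 + 226/5 = 904/5.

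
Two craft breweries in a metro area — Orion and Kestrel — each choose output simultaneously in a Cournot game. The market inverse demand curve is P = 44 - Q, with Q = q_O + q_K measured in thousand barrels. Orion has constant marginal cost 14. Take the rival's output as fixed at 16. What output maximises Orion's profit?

7

With the rival's output fixed at 16, Orion's profit is π_O = (44 - 16 - q_O)q_O - (14q_O) = (28 - q_O)q_O - (14q_O).
∂π_O/∂q_O = 14 - 2q_O = 0, so q_O = 7.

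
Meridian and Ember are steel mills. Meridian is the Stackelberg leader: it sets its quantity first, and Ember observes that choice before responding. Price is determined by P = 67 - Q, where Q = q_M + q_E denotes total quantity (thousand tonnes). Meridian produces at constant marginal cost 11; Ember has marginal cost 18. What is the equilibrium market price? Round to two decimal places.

Solve by backward induction. Given q_M, the follower Ember maximises π_E = (67 - q_M - q_E)q_E - 18q_E.
Setting the follower's marginal profit to zero, 49 - q_M - 2q_E = 0, i.e. q_E = (49 - q_M)/2.
The leader anticipates this reaction. Substituting into P = 67 - Q gives P = 85/2 - (1/2)q_M, so π_M = (85/2 - (1/2)q_M)q_M - 11q_M.
Maximising: ∂π_M/∂q_M = 63/2 - q_M = 0, giving q_M = 63/2.
Then q_E = (49 - 63/2)/2 = 35/4.
Total output Q = 161/4, so price P = 67 - 161/4 = 107/4.

26.75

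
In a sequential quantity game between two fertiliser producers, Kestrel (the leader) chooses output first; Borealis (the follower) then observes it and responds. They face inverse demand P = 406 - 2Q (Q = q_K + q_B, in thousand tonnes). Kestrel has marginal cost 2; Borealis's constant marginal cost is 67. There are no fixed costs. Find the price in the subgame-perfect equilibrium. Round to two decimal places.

The follower Borealis best-responds to any q_K: π_B = (406 - 2Q)q_B - 67q_B.
Setting the follower's marginal profit to zero, 339 - 2q_K - 4q_B = 0, i.e. q_B = (339 - 2q_K)/4.
The leader anticipates this reaction. Substituting into P = 406 - 2Q gives P = 473/2 - q_K, so π_K = (473/2 - q_K)q_K - 2q_K.
Leader FOC: 469/2 - 2q_K = 0, so q_K = 469/4.
Then q_B = (339 - 2·(469/4))/4 = 209/8.
Total output Q = 1147/8, so price P = 406 - 2·(1147/8) = 477/4.

119.25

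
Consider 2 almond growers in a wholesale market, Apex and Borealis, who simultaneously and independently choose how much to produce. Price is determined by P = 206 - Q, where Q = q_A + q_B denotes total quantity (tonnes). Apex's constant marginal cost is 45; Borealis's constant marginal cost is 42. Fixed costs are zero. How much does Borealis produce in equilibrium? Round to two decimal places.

55.67

Apex's profit: π_A = (206 - Q)q_A - (45q_A). Setting ∂π_A/∂q_A = 0: 161 - 2q_A - (q_B) = 0.
Borealis's profit: π_B = (206 - Q)q_B - (42q_B). Setting ∂π_B/∂q_B = 0: 164 - 2q_B - (q_A) = 0.
Best responses: q_A = (161 - q_B)/2, q_B = (164 - q_A)/2.
Substituting one into the other gives q_A = 158/3 and q_B = 167/3.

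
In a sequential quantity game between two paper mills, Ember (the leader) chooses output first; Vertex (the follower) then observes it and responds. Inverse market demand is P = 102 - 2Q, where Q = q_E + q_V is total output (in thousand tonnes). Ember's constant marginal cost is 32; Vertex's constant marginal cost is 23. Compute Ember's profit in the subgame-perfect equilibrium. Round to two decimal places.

232.56

The follower Vertex best-responds to any q_E: π_V = (102 - 2Q)q_V - 23q_V.
∂π_V/∂q_V = 79 - 2q_E - 4q_V = 0 gives the reaction function q_V = (79 - 2q_E)/4.
The leader anticipates this reaction. Substituting into P = 102 - 2Q gives P = 125/2 - q_E, so π_E = (125/2 - q_E)q_E - 32q_E.
Maximising: ∂π_E/∂q_E = 61/2 - 2q_E = 0, giving q_E = 61/4.
Then q_V = (79 - 2·(61/4))/4 = 97/8.
Price P = 102 - 2·(219/8) = 189/4.
Ember's profit: (189/4 - 32)·(61/4) = 232.5625.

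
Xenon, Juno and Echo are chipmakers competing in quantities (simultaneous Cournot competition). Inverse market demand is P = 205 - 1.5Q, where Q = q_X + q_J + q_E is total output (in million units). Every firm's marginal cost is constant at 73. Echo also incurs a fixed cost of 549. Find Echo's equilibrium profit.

Each firm earns π_i = (205 - 1.5Q)q_i - 73q_i.
First-order condition (treating rivals' output as given): 132 - 3q_i - (3/2)·Σ_{j≠i} q_j = 0.
With identical firms every q_j equals q_i, so Σ_{j≠i} q_j = 2q_i and 132 = 6q_i, giving q_i = 22.
Price P = 205 - (3/2)·66 = 106.
Echo's profit: (106 - 73)·22 - 549 = 177.

177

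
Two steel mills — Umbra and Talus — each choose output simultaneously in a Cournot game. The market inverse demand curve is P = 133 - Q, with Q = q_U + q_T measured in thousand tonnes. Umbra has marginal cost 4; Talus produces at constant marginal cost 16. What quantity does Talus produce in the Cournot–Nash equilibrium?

35

Umbra's profit: π_U = (133 - Q)q_U - (4q_U). Setting ∂π_U/∂q_U = 0: 129 - 2q_U - (q_T) = 0.
Talus's first-order condition: 117 - 2q_T - (q_U) = 0.
Best responses: q_U = (129 - q_T)/2, q_T = (117 - q_U)/2.
Solving the pair: q_U = 47, q_T = 35.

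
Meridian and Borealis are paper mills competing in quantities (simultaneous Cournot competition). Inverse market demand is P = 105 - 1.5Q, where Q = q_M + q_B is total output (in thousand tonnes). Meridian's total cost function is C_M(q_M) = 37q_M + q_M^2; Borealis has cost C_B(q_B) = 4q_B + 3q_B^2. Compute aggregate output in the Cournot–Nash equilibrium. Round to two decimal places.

20.20

Meridian's profit: π_M = (105 - 1.5Q)q_M - (37q_M + q_M²). Setting ∂π_M/∂q_M = 0: 68 - 5q_M - (3/2)(q_B) = 0.
Borealis's profit: π_B = (105 - 1.5Q)q_B - (4q_B + 3q_B²). Setting ∂π_B/∂q_B = 0: 101 - 9q_B - (3/2)(q_M) = 0.
Rearranging gives the reaction functions q_M = (68 - (3/2)q_B)/5 and q_B = (101 - (3/2)q_M)/9.
Substituting one into the other gives q_M = 614/57 and q_B = 1612/171.
Total output Q = 614/57 + 1612/171 = 20.1988.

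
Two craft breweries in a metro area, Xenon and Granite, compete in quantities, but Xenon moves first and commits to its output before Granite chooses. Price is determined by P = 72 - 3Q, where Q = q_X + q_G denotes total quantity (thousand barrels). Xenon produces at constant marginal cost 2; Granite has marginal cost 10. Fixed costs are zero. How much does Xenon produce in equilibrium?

The follower Granite best-responds to any q_X: π_G = (72 - 3Q)q_G - 10q_G.
Setting the follower's marginal profit to zero, 62 - 3q_X - 6q_G = 0, i.e. q_G = (62 - 3q_X)/6.
Xenon substitutes q_G(q_X) into its own profit: π_X = q_X(72 - 3q_X - (62 - 3q_X)/2) - 2q_X = (41 - (3/2)q_X)q_X - 2q_X.
Maximising: ∂π_X/∂q_X = 39 - 3q_X = 0, giving q_X = 13.
Then q_G = (62 - 3·13)/6 = 23/6.

13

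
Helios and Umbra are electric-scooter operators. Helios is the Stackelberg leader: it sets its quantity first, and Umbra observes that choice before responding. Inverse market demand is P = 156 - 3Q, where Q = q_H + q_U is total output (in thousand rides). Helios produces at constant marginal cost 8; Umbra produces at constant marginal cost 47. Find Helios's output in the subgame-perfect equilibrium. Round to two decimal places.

Solve by backward induction. Given q_H, the follower Umbra maximises π_U = (156 - 3q_H - 3q_U)q_U - 47q_U.
Setting the follower's marginal profit to zero, 109 - 3q_H - 6q_U = 0, i.e. q_U = (109 - 3q_H)/6.
The leader anticipates this reaction. Substituting into P = 156 - 3Q gives P = 203/2 - (3/2)q_H, so π_H = (203/2 - (3/2)q_H)q_H - 8q_H.
The leader's first-order condition 187/2 - 3q_H = 0 yields q_H = 187/6.
Then q_U = (109 - 3·(187/6))/6 = 31/12.

31.17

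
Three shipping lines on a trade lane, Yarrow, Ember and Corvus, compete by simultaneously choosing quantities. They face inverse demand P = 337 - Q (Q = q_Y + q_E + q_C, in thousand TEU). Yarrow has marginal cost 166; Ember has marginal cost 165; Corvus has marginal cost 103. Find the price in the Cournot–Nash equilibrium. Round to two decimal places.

192.75

Yarrow's profit: π_Y = (337 - Q)q_Y - (166q_Y). Setting ∂π_Y/∂q_Y = 0: 171 - 2q_Y - (q_E + q_C) = 0.
Ember's profit: π_E = (337 - Q)q_E - (165q_E). Setting ∂π_E/∂q_E = 0: 172 - 2q_E - (q_Y + q_C) = 0.
Corvus's first-order condition: 234 - 2q_C - (q_Y + q_E) = 0.
Summing all 3 equations gives 577 − 4Q = 0, hence Q = 577/4.
Back-substituting: q_Y = (171 − 577/4) = 107/4, q_E = (172 − 577/4) = 111/4, q_C = (234 − 577/4) = 359/4.
Total output Q = 577/4, so price P = 337 - 577/4 = 771/4.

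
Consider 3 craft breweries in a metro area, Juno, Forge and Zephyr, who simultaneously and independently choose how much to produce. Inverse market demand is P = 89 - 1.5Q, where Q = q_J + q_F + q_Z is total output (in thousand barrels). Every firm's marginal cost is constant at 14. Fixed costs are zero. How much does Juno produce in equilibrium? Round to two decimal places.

Each firm earns π_i = (89 - 1.5Q)q_i - 14q_i.
First-order condition (treating rivals' output as given): 75 - 3q_i - (3/2)·Σ_{j≠i} q_j = 0.
With identical firms every q_j equals q_i, so Σ_{j≠i} q_j = 2q_i and 75 = 6q_i, giving q_i = 25/2.

12.50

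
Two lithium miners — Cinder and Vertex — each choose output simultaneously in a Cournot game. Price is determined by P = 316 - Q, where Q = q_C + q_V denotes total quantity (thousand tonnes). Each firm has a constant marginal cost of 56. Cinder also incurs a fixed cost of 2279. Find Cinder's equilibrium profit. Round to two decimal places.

5232.11

Each firm earns π_i = (316 - Q)q_i - 56q_i.
First-order condition (treating rivals' output as given): 260 - 2q_i - q_j = 0.
By symmetry each firm produces the same amount; substituting q_j = q_i yields q_i = 260/3.
Price P = 316 - 520/3 = 428/3.
Cinder's profit: (428/3 - 56)·(260/3) - 2279 = 5232.1111.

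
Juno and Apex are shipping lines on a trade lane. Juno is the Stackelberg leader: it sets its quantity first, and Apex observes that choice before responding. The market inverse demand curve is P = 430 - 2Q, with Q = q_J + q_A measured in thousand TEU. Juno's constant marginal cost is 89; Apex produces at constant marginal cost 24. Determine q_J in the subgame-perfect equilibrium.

69

The follower Apex best-responds to any q_J: π_A = (430 - 2Q)q_A - 24q_A.
Follower FOC: 406 - 2q_J - 4q_A = 0, so q_A(q_J) = (406 - 2q_J)/4.
Juno substitutes q_A(q_J) into its own profit: π_J = q_J(430 - 2q_J - (406 - 2q_J)/2) - 89q_J = (227 - q_J)q_J - 89q_J.
The leader's first-order condition 138 - 2q_J = 0 yields q_J = 69.
Then q_A = (406 - 2·69)/4 = 67.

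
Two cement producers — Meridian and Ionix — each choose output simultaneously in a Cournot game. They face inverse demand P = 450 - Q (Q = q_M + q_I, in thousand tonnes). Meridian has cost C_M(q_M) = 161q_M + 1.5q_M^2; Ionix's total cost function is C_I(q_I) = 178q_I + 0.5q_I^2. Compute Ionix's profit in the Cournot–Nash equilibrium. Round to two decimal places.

Meridian's profit: π_M = (450 - Q)q_M - (161q_M + (3/2)q_M²). Setting ∂π_M/∂q_M = 0: 289 - 5q_M - (q_I) = 0.
Ionix's profit: π_I = (450 - Q)q_I - (178q_I + (1/2)q_I²). Setting ∂π_I/∂q_I = 0: 272 - 3q_I - (q_M) = 0.
Rearranging gives the reaction functions q_M = (289 - q_I)/5 and q_I = (272 - q_M)/3.
Substituting one into the other gives q_M = 85/2 and q_I = 153/2.
Price P = 450 - 119 = 331.
Ionix's profit: 331·(153/2) - 178·(153/2) - (1/2)(153/2)² = 8778.3750.

8778.38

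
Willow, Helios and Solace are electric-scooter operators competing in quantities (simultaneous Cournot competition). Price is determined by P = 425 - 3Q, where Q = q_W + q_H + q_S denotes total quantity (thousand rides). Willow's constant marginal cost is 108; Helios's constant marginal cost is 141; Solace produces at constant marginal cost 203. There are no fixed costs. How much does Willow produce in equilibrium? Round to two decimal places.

Willow's profit: π_W = (425 - 3Q)q_W - (108q_W). Setting ∂π_W/∂q_W = 0: 317 - 6q_W - 3(q_H + q_S) = 0.
Helios's profit: π_H = (425 - 3Q)q_H - (141q_H). Setting ∂π_H/∂q_H = 0: 284 - 6q_H - 3(q_W + q_S) = 0.
Solace's profit: π_S = (425 - 3Q)q_S - (203q_S). Setting ∂π_S/∂q_S = 0: 222 - 6q_S - 3(q_W + q_H) = 0.
Summing all 3 equations gives 823 − 12Q = 0, hence Q = 823/12.
Back-substituting: q_W = (317 − 823/4)/3 = 445/12, q_H = (284 − 823/4)/3 = 313/12, q_S = (222 − 823/4)/3 = 65/12.

37.08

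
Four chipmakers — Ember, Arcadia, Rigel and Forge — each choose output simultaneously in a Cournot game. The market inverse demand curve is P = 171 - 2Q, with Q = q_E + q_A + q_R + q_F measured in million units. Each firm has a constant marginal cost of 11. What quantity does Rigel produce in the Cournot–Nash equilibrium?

A representative firm's profit is π_i = q_i(171 - 2Q) - 11q_i.
First-order condition (treating rivals' output as given): 160 - 4q_i - 2·Σ_{j≠i} q_j = 0.
By symmetry each firm produces the same amount; substituting Σ_{j≠i} q_j = 3q_i yields q_i = 160/10 = 16.

16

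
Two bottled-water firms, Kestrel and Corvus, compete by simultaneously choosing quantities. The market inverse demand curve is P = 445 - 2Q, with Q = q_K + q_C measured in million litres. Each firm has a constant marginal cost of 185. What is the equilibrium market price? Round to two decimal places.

Each firm earns π_i = (445 - 2Q)q_i - 185q_i.
First-order condition (treating rivals' output as given): 260 - 4q_i - 2q_j = 0.
By symmetry each firm produces the same amount; substituting q_j = q_i yields q_i = 260/6 = 130/3.
Total output Q = 260/3, so price P = 445 - 2·(260/3) = 815/3.

271.67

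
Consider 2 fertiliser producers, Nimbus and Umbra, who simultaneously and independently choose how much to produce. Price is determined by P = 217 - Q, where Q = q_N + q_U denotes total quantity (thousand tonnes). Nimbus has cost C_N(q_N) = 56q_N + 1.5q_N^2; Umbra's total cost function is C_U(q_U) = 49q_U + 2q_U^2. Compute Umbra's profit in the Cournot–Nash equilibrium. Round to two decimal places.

1644.62

Nimbus's profit: π_N = (217 - Q)q_N - (56q_N + (3/2)q_N²). Setting ∂π_N/∂q_N = 0: 161 - 5q_N - (q_U) = 0.
Umbra's profit: π_U = (217 - Q)q_U - (49q_U + 2q_U²). Setting ∂π_U/∂q_U = 0: 168 - 6q_U - (q_N) = 0.
So q_N = (161 - q_U)/5 and q_U = (168 - q_N)/6.
Substituting one into the other gives q_N = 798/29 and q_U = 679/29.
Price P = 217 - 1477/29 = 166.0690.
Umbra's profit: 166.0690·(679/29) - 49·(679/29) - 2(679/29)² = 1644.6171.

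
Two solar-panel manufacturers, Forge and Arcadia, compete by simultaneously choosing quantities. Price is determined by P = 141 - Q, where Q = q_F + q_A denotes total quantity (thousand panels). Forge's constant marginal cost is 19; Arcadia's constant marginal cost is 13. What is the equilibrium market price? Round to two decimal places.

57.67

Forge's profit: π_F = (141 - Q)q_F - (19q_F). Setting ∂π_F/∂q_F = 0: 122 - 2q_F - (q_A) = 0.
Arcadia's first-order condition: 128 - 2q_A - (q_F) = 0.
Best responses: q_F = (122 - q_A)/2, q_A = (128 - q_F)/2.
Substituting one into the other gives q_F = 116/3 and q_A = 134/3.
Total output Q = 250/3, so price P = 141 - 250/3 = 173/3.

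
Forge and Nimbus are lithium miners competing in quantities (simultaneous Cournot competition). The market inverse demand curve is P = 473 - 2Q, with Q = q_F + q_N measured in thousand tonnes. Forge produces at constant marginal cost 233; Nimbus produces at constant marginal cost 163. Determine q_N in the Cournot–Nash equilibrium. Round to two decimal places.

63.33

Forge's profit: π_F = (473 - 2Q)q_F - (233q_F). Setting ∂π_F/∂q_F = 0: 240 - 4q_F - 2(q_N) = 0.
Nimbus's first-order condition: 310 - 4q_N - 2(q_F) = 0.
Best responses: q_F = (240 - 2q_N)/4, q_N = (310 - 2q_F)/4.
Solving the pair: q_F = 85/3, q_N = 190/3.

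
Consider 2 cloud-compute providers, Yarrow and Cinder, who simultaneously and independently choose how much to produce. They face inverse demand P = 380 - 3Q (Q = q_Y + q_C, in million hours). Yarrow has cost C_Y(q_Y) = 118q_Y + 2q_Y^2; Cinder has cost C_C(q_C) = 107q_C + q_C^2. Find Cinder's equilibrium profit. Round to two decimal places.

Yarrow's profit: π_Y = (380 - 3Q)q_Y - (118q_Y + 2q_Y²). Setting ∂π_Y/∂q_Y = 0: 262 - 10q_Y - 3(q_C) = 0.
Cinder's first-order condition: 273 - 8q_C - 3(q_Y) = 0.
Rearranging gives the reaction functions q_Y = (262 - 3q_C)/10 and q_C = (273 - 3q_Y)/8.
Substituting one into the other gives q_Y = 1277/71 and q_C = 1944/71.
Price P = 380 - 3·45.3662 = 243.9014.
Cinder's profit: 243.9014·(1944/71) - 107·(1944/71) - (1944/71)² = 2998.7193.

2998.72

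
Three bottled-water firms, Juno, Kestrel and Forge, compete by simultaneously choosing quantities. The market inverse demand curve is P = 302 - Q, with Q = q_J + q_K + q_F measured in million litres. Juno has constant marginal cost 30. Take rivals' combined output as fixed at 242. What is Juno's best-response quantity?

15

With rivals' combined output fixed at 242, Juno's profit is π_J = (302 - 242 - q_J)q_J - (30q_J) = (60 - q_J)q_J - (30q_J).
∂π_J/∂q_J = 30 - 2q_J = 0, so q_J = 15.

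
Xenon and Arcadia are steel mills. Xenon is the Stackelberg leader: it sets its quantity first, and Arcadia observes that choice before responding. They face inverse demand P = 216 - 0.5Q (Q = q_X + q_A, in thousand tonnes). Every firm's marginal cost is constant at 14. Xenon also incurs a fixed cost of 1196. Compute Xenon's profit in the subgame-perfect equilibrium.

The follower Arcadia best-responds to any q_X: π_A = (216 - 0.5Q)q_A - 14q_A.
Setting the follower's marginal profit to zero, 202 - (1/2)q_X - q_A = 0, i.e. q_A = (202 - (1/2)q_X).
The leader anticipates this reaction. Substituting into P = 216 - 0.5Q gives P = 115 - (1/4)q_X, so π_X = (115 - (1/4)q_X)q_X - 14q_X.
Leader FOC: 101 - (1/2)q_X = 0, so q_X = 202.
Then q_A = (202 - (1/2)·202) = 101.
Price P = 216 - (1/2)·303 = 129/2.
Xenon's profit: (129/2 - 14)·202 - 1196 = 9005.

9005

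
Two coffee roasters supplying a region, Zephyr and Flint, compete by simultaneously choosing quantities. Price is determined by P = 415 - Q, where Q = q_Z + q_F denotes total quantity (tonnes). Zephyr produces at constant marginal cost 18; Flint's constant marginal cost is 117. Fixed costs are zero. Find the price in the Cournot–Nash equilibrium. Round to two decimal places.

183.33

Zephyr's profit: π_Z = (415 - Q)q_Z - (18q_Z). Setting ∂π_Z/∂q_Z = 0: 397 - 2q_Z - (q_F) = 0.
Flint's first-order condition: 298 - 2q_F - (q_Z) = 0.
Rearranging gives the reaction functions q_Z = (397 - q_F)/2 and q_F = (298 - q_Z)/2.
Substituting one into the other gives q_Z = 496/3 and q_F = 199/3.
Total output Q = 695/3, so price P = 415 - 695/3 = 550/3.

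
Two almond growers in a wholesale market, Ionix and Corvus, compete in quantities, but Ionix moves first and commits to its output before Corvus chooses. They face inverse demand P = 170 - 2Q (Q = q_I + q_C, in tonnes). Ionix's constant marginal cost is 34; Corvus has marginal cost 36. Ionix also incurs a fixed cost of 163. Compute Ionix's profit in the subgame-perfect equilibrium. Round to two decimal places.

The follower Corvus best-responds to any q_I: π_C = (170 - 2Q)q_C - 36q_C.
Follower FOC: 134 - 2q_I - 4q_C = 0, so q_C(q_I) = (134 - 2q_I)/4.
Ionix substitutes q_C(q_I) into its own profit: π_I = q_I(170 - 2q_I - (134 - 2q_I)/2) - 34q_I = (103 - q_I)q_I - 34q_I.
Leader FOC: 69 - 2q_I = 0, so q_I = 69/2.
Then q_C = (134 - 2·(69/2))/4 = 65/4.
Price P = 170 - 2·(203/4) = 137/2.
Ionix's profit: (137/2 - 34)·(69/2) - 163 = 1027.2500.

1027.25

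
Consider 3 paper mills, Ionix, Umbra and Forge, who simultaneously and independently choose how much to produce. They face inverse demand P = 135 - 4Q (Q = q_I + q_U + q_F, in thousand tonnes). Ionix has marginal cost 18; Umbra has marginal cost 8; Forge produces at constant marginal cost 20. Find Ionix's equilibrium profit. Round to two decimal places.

Ionix's profit: π_I = (135 - 4Q)q_I - (18q_I). Setting ∂π_I/∂q_I = 0: 117 - 8q_I - 4(q_U + q_F) = 0.
Umbra's first-order condition: 127 - 8q_U - 4(q_I + q_F) = 0.
Forge's first-order condition: 115 - 8q_F - 4(q_I + q_U) = 0.
Adding the 3 conditions: 359 − 8Q − 8Q = 0, i.e. Q = 359/16.
Back-substituting: q_I = (117 − 359/4)/4 = 109/16, q_U = (127 − 359/4)/4 = 149/16, q_F = (115 − 359/4)/4 = 101/16.
Price P = 135 - 4·(359/16) = 181/4.
Ionix's profit: (181/4 - 18)·(109/16) = 185.6406.

185.64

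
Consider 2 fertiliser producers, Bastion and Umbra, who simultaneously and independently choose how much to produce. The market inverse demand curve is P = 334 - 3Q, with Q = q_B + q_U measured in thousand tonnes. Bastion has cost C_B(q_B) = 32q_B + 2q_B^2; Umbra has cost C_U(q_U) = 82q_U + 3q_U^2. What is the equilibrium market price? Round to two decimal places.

212.86

Bastion's profit: π_B = (334 - 3Q)q_B - (32q_B + 2q_B²). Setting ∂π_B/∂q_B = 0: 302 - 10q_B - 3(q_U) = 0.
Umbra's first-order condition: 252 - 12q_U - 3(q_B) = 0.
So q_B = (302 - 3q_U)/10 and q_U = (252 - 3q_B)/12.
Solving the pair: q_B = 956/37, q_U = 538/37.
Total output Q = 1494/37, so price P = 334 - 3·(1494/37) = 212.8649.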